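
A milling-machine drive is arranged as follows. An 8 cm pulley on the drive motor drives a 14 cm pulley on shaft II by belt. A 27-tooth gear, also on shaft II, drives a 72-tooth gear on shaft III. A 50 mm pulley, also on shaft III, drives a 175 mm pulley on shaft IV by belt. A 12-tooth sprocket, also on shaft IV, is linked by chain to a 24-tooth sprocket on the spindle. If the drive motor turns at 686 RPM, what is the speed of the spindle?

belt 14/8 = 1.75 → 686/1.75 = 392 RPM
gear mesh 72/27 = 2.6667 → 392/2.6667 = 147 RPM
belt 175/50 = 3.5 → 147/3.5 = 42 RPM
chain 24/12 = 2 → 42/2 = 21 RPM

21 RPM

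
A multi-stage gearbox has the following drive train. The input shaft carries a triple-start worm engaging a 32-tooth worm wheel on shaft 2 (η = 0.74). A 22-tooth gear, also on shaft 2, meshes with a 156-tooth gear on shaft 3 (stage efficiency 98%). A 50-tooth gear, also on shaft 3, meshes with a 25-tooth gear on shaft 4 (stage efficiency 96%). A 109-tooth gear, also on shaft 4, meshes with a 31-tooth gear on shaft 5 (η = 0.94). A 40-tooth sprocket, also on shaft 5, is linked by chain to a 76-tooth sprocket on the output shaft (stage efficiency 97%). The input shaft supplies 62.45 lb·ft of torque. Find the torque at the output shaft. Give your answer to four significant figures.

After the worm (32/3): 62.45 × 10.667 × 0.74 = 492.94 lb·ft
After the gear mesh (156/22): 492.94 × 7.0909 × 0.98 = 3425.5 lb·ft
After the gear mesh (25/50): 3425.5 × 0.5 × 0.96 = 1644.2 lb·ft
After the gear mesh (31/109): 1644.2 × 0.2844 × 0.94 = 439.57 lb·ft
After the chain (76/40): 439.57 × 1.9 × 0.97 = 810.12 lb·ft

810.1 lb·ft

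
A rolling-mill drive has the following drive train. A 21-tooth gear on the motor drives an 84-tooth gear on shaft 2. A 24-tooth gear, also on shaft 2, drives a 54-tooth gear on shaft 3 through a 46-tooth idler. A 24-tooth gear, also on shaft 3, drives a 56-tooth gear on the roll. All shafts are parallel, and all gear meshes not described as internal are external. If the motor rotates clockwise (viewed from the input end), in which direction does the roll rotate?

clockwise

the motor → shaft 2: external mesh, 1 reversal → CCW.
shaft 2 → shaft 3: driver → idler → driven is 2 external meshes, 2 reversals → CCW.
shaft 3 → the roll: external mesh, 1 reversal → CW.
4 reversals in total — an even number — so the roll turns the same way as the motor.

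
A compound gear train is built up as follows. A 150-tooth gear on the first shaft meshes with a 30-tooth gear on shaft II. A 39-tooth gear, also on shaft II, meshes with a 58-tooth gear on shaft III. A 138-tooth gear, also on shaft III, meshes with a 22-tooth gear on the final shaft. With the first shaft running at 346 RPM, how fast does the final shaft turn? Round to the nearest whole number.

7297 RPM

gear mesh 30/150 = 0.2 → 346/0.2 = 1730 RPM
gear mesh 58/39 = 1.4872 → 1730/1.4872 = 1163.3 RPM
gear mesh 22/138 = 0.15942 → 1163.3/0.15942 = 7296.9 RPM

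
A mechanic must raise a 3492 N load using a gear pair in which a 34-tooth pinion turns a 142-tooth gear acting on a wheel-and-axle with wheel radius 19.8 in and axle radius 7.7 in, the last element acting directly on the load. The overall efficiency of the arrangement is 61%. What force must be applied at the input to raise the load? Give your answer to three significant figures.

533 N

Gear pair MA = 142/34 = 4.1765.
Wheel-and-axle MA = R/r = 19.8/7.7 = 2.5714.
Combined ideal MA = 4.1765 × 2.5714 = 10.739.
Actual MA = 10.739 × 0.61 = 6.5511.
Effort = load / actual MA = 3492 / 6.5511 = 533.04 N.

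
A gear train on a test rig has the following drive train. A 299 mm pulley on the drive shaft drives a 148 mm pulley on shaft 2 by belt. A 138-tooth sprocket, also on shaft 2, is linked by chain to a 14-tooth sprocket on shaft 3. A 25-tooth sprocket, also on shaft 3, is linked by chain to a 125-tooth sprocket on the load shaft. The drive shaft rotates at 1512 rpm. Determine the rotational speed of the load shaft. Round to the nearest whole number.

6022 rpm

the drive shaft → shaft 2 (belt, 148/299): 1512 ÷ 0.49498 = 3054.6 rpm
shaft 2 → shaft 3 (chain, 14/138): 3054.6 ÷ 0.10145 = 30110 rpm
shaft 3 → the load shaft (chain, 125/25): 30110 ÷ 5 = 6022 rpm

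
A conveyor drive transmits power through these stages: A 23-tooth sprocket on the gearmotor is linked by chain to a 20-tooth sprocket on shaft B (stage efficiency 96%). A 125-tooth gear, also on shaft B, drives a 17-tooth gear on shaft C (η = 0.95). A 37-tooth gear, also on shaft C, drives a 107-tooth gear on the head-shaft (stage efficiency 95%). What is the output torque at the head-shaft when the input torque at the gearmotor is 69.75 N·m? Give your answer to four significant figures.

20.67 N·m

Chain: ratio = 20/23 = 0.86957; torque at shaft B = 69.75 × 0.86957 × 0.96 = 58.226 N·m.
Gear mesh: ratio = 17/125 = 0.136; torque at shaft C = 58.226 × 0.136 × 0.95 = 7.5228 N·m.
Gear mesh: ratio = 107/37 = 2.8919; torque at the head-shaft = 7.5228 × 2.8919 × 0.95 = 20.667 N·m.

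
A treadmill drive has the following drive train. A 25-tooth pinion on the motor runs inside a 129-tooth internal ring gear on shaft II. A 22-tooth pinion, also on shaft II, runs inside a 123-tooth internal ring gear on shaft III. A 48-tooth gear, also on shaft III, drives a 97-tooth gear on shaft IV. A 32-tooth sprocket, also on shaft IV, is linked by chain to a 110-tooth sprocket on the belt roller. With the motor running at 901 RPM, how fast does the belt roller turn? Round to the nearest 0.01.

internal gear 129/25 = 5.16 → 901/5.16 = 174.61 RPM
internal gear 123/22 = 5.5909 → 174.61/5.5909 = 31.231 RPM
gear mesh 97/48 = 2.0208 → 31.231/2.0208 = 15.455 RPM
chain 110/32 = 3.4375 → 15.455/3.4375 = 4.4959 RPM

4.50 RPM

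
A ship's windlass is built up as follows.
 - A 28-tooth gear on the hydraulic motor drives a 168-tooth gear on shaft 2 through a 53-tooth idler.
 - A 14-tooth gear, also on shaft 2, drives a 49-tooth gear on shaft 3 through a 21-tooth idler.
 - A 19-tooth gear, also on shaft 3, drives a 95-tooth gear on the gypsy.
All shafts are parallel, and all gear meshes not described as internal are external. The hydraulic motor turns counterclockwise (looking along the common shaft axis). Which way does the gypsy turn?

the hydraulic motor → shaft 2: driver → idler → driven is 2 external meshes, 2 reversals → CCW.
shaft 2 → shaft 3: driver → idler → driven is 2 external meshes, 2 reversals → CCW.
shaft 3 → the gypsy: external mesh, 1 reversal → CW.
5 reversals in total — an odd number — so the gypsy turns opposite to the hydraulic motor.

clockwise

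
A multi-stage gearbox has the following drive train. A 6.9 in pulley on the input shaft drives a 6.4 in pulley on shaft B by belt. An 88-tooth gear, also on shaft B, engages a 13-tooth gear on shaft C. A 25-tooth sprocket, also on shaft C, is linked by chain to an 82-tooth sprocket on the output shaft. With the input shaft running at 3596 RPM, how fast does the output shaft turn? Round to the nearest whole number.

the input shaft → shaft B (belt, 6.4/6.9): 3596 ÷ 0.92754 = 3876.9 RPM
shaft B → shaft C (gear mesh, 13/88): 3876.9 ÷ 0.14773 = 26244 RPM
shaft C → the output shaft (chain, 82/25): 26244 ÷ 3.28 = 8001.2 RPM

8001 RPM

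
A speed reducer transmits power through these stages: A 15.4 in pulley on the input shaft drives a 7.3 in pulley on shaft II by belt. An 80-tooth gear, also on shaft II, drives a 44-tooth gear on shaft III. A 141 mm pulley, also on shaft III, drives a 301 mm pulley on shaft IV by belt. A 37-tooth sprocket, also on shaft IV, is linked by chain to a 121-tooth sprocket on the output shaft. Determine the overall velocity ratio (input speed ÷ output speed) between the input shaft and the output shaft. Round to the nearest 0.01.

1.82

Each stage contributes driven/driver: belt 7.3/15.4 = 0.47403, gear mesh 44/80 = 0.55, belt 301/141 = 2.1348, chain 121/37 = 3.2703.
Overall: 0.47403 × 0.55 × 2.1348 × 3.2703 = 1.8201.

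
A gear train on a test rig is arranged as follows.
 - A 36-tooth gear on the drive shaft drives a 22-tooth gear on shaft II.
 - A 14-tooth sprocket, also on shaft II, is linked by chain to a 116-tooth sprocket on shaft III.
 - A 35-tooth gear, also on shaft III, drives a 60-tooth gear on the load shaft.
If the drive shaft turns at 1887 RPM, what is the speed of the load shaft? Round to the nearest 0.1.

gear mesh 22/36 = 0.61111 → 1887/0.61111 = 3087.8 RPM
chain 116/14 = 8.2857 → 3087.8/8.2857 = 372.67 RPM
gear mesh 60/35 = 1.7143 → 372.67/1.7143 = 217.39 RPM

217.4 RPM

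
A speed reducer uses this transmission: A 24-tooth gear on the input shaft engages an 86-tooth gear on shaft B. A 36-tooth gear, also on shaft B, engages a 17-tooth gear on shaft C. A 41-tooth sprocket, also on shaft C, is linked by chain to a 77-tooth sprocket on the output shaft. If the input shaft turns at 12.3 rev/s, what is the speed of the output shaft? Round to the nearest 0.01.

the input shaft → shaft B (gear mesh, 86/24): 12.3 ÷ 3.5833 = 3.4326 rev/s
shaft B → shaft C (gear mesh, 17/36): 3.4326 ÷ 0.47222 = 7.2689 rev/s
shaft C → the output shaft (chain, 77/41): 7.2689 ÷ 1.878 = 3.8705 rev/s

3.87 rev/s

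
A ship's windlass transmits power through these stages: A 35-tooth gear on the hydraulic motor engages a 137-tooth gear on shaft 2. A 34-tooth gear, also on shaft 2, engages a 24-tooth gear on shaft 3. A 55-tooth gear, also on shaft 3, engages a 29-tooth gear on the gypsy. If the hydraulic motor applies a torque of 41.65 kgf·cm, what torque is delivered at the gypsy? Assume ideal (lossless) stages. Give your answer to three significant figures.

Gear mesh: ratio = 137/35 = 3.9143; torque at shaft 2 = 41.65 × 3.9143 = 163.03 kgf·cm.
Gear mesh: ratio = 24/34 = 0.70588; torque at shaft 3 = 163.03 × 0.70588 = 115.08 kgf·cm.
Gear mesh: ratio = 29/55 = 0.52727; torque at the gypsy = 115.08 × 0.52727 = 60.679 kgf·cm.

60.7 kgf·cm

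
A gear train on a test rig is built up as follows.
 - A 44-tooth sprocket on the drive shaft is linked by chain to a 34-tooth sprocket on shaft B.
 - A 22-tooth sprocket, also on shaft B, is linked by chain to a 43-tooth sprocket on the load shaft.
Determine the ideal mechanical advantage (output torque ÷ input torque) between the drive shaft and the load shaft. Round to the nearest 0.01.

Each stage contributes driven/driver: chain 34/44 = 0.77273, chain 43/22 = 1.9545.
Overall: 0.77273 × 1.9545 = 1.5103.

1.51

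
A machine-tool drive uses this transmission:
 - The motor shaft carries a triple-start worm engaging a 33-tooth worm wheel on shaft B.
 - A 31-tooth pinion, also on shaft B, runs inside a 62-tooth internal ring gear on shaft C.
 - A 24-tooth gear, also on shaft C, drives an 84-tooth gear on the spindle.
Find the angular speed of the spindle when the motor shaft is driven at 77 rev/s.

1 rev/s

the motor shaft → shaft B (worm, 33/3): 77 ÷ 11 = 7 rev/s
shaft B → shaft C (internal gear, 62/31): 7 ÷ 2 = 3.5 rev/s
shaft C → the spindle (gear mesh, 84/24): 3.5 ÷ 3.5 = 1 rev/s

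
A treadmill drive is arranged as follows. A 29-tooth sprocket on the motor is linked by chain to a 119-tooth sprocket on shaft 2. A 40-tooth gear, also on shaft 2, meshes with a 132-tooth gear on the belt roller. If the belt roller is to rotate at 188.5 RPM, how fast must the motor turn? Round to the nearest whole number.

Overall ratio R = 4.1034 × 3.3 = 13.541.
Required input speed = output speed × R = 188.5 × 13.541 = 2552.6 RPM.

2553 RPM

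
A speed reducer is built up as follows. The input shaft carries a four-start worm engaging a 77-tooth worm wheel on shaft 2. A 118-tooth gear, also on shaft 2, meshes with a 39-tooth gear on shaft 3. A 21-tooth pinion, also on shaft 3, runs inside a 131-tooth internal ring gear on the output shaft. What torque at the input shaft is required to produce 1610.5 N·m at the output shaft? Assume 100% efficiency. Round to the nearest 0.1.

40.6 N·m

Overall ratio R = 19.25 × 0.33051 × 6.2381 = 39.689.
Input torque = output torque / R = 1610.5 / 39.689 = 40.578 N·m.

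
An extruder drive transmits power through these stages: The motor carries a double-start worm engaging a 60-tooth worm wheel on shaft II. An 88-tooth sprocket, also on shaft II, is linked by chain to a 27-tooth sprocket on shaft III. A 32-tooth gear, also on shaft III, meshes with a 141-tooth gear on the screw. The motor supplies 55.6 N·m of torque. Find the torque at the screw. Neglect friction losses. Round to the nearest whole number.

2255 N·m

Worm: ratio = 60/2 = 30; torque at shaft II = 55.6 × 30 = 1668 N·m.
Chain: ratio = 27/88 = 0.30682; torque at shaft III = 1668 × 0.30682 = 511.77 N·m.
Gear mesh: ratio = 141/32 = 4.4062; torque at the screw = 511.77 × 4.4062 = 2255 N·m.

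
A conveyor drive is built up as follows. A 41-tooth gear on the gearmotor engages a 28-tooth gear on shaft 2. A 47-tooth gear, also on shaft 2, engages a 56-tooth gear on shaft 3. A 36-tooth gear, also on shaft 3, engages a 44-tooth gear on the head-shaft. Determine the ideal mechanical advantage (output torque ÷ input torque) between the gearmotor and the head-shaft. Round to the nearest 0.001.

Each stage contributes driven/driver: gear mesh 28/41 = 0.68293, gear mesh 56/47 = 1.1915, gear mesh 44/36 = 1.2222.
Overall: 0.68293 × 1.1915 × 1.2222 = 0.99452.

0.995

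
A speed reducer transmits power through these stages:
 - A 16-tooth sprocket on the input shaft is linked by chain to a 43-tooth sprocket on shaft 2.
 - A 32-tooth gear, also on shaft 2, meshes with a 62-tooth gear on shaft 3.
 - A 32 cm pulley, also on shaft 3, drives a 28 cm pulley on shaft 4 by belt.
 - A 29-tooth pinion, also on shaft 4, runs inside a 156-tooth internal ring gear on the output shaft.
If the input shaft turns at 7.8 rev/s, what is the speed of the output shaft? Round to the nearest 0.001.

0.318 rev/s

Chain: ratio = 43/16 = 2.6875, so shaft 2 turns at 7.8 / 2.6875 = 2.9023 rev/s.
Gear mesh: ratio = 62/32 = 1.9375, so shaft 3 turns at 2.9023 / 1.9375 = 1.498 rev/s.
Belt: ratio = 28/32 = 0.875, so shaft 4 turns at 1.498 / 0.875 = 1.712 rev/s.
Internal gear: ratio = 156/29 = 5.3793, so the output shaft turns at 1.712 / 5.3793 = 0.31825 rev/s.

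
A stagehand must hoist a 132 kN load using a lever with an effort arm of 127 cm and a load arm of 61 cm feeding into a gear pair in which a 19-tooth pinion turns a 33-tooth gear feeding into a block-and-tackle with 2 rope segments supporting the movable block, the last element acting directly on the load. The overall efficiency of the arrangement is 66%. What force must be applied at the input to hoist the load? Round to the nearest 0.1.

27.7 kN

Lever MA = effort arm / load arm = 127/61 = 2.082.
Gear pair MA = 33/19 = 1.7368.
Block-and-tackle MA = number of supporting rope parts = 2.
Combined ideal MA = 2.082 × 1.7368 × 2 = 7.2321.
Actual MA = 7.2321 × 0.66 = 4.7732.
Effort = load / actual MA = 132 / 4.7732 = 27.654 kN.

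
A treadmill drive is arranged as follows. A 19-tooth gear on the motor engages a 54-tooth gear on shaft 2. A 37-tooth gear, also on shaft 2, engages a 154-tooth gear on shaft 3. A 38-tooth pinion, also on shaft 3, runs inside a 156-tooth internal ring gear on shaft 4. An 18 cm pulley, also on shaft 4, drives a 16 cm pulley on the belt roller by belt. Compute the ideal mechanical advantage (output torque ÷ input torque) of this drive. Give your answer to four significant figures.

Each stage contributes driven/driver: gear mesh 54/19 = 2.8421, gear mesh 154/37 = 4.1622, internal gear 156/38 = 4.1053, belt 16/18 = 0.88889.
Overall: 2.8421 × 4.1622 × 4.1053 × 0.88889 = 43.167.

43.17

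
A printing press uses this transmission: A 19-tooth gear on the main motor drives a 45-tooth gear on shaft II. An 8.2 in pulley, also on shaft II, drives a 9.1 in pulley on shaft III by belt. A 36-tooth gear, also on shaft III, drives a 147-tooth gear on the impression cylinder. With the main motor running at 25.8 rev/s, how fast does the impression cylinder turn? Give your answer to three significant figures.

the main motor → shaft II (gear mesh, 45/19): 25.8 ÷ 2.3684 = 10.893 rev/s
shaft II → shaft III (belt, 9.1/8.2): 10.893 ÷ 1.1098 = 9.816 rev/s
shaft III → the impression cylinder (gear mesh, 147/36): 9.816 ÷ 4.0833 = 2.4039 rev/s

2.40 rev/s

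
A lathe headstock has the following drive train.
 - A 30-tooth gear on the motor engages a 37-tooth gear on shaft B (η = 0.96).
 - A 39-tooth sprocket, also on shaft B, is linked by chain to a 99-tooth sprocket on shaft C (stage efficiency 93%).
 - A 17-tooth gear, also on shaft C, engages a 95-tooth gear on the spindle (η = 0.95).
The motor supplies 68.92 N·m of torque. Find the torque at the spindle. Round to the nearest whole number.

After the gear mesh (37/30): 68.92 × 1.2333 × 0.96 = 81.601 N·m
After the chain (99/39): 81.601 × 2.5385 × 0.93 = 192.64 N·m
After the gear mesh (95/17): 192.64 × 5.5882 × 0.95 = 1022.7 N·m

1023 N·m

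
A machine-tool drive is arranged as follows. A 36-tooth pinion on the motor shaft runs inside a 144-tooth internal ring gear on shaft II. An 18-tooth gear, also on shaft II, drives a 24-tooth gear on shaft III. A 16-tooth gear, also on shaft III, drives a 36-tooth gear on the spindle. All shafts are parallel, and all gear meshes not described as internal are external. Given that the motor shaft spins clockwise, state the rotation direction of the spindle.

the motor shaft → shaft II: internal mesh, same direction → CW.
shaft II → shaft III: external mesh, 1 reversal → CCW.
shaft III → the spindle: external mesh, 1 reversal → CW.
2 reversals in total — an even number — so the spindle turns the same way as the motor shaft.

clockwise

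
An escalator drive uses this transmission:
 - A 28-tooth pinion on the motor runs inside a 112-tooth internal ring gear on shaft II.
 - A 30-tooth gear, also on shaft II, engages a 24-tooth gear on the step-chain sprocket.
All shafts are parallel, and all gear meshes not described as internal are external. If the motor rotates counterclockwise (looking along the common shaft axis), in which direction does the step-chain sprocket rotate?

the motor → shaft II: internal mesh, same direction → CCW.
shaft II → the step-chain sprocket: external mesh, 1 reversal → CW.
1 reversal in total — an odd number — so the step-chain sprocket turns opposite to the motor.

clockwise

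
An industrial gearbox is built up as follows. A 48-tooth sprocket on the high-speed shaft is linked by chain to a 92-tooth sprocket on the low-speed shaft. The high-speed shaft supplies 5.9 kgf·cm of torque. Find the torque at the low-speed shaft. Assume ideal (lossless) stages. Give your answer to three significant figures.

11.3 kgf·cm

After the chain (92/48): 5.9 × 1.9167 = 11.308 kgf·cm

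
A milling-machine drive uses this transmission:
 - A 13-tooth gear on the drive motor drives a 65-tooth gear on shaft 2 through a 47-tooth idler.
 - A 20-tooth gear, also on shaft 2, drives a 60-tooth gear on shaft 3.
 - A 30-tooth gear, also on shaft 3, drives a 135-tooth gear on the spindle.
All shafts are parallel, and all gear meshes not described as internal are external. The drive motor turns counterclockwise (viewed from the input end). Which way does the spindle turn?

counterclockwise

the drive motor → shaft 2: driver → idler → driven is 2 external meshes, 2 reversals → CCW.
shaft 2 → shaft 3: external mesh, 1 reversal → CW.
shaft 3 → the spindle: external mesh, 1 reversal → CCW.
4 reversals in total — an even number — so the spindle turns the same way as the drive motor.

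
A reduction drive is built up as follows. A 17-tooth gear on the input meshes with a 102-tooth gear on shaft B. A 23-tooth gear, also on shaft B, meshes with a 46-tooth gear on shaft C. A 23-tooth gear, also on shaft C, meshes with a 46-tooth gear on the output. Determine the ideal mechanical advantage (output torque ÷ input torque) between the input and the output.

Each stage contributes driven/driver: gear mesh 102/17 = 6, gear mesh 46/23 = 2, gear mesh 46/23 = 2.
Overall: 6 × 2 × 2 = 24.

24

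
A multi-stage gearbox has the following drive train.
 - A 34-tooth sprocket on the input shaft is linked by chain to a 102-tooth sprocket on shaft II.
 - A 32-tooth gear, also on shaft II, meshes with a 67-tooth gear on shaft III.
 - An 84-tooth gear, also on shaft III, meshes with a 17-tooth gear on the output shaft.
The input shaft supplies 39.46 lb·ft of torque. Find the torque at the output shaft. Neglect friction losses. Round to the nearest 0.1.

50.2 lb·ft

After the chain (102/34): 39.46 × 3 = 118.38 lb·ft
After the gear mesh (67/32): 118.38 × 2.0938 = 247.86 lb·ft
After the gear mesh (17/84): 247.86 × 0.20238 = 50.162 lb·ft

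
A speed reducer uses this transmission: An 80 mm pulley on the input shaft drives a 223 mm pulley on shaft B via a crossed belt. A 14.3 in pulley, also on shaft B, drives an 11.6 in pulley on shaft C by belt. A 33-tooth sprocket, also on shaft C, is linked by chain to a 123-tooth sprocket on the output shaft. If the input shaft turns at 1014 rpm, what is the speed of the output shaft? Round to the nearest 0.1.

the input shaft → shaft B (belt, 223/80): 1014 ÷ 2.7875 = 363.77 rpm
shaft B → shaft C (belt, 11.6/14.3): 363.77 ÷ 0.81119 = 448.44 rpm
shaft C → the output shaft (chain, 123/33): 448.44 ÷ 3.7273 = 120.31 rpm

120.3 rpm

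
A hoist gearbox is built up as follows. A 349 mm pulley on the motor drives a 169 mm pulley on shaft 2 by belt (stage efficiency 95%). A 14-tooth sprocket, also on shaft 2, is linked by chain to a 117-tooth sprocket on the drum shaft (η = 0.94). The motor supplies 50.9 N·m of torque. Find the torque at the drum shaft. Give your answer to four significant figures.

After the belt (169/349): 50.9 × 0.48424 × 0.95 = 23.415 N·m
After the chain (117/14): 23.415 × 8.3571 × 0.94 = 183.95 N·m

183.9 N·m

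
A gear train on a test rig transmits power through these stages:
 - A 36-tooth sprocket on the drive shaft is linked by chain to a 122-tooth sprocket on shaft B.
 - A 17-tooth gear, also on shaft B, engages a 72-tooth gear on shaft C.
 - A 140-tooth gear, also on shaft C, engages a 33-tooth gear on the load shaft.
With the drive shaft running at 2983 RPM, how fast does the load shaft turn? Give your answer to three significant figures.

Chain: ratio = 122/36 = 3.3889, so shaft B turns at 2983 / 3.3889 = 880.23 RPM.
Gear mesh: ratio = 72/17 = 4.2353, so shaft C turns at 880.23 / 4.2353 = 207.83 RPM.
Gear mesh: ratio = 33/140 = 0.23571, so the load shaft turns at 207.83 / 0.23571 = 881.71 RPM.

882 RPM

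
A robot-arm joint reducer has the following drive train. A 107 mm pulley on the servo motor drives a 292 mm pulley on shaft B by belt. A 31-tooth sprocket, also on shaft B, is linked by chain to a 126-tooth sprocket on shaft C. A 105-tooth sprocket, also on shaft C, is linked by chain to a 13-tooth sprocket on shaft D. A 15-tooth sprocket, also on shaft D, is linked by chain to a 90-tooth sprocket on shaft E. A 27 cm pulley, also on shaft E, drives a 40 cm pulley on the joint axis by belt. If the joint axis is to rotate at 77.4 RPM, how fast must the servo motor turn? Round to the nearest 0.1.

Overall ratio R = 2.729 × 4.0645 × 0.12381 × 6 × 1.4815 = 12.207.
Required input speed = output speed × R = 77.4 × 12.207 = 944.82 RPM.

944.8 RPM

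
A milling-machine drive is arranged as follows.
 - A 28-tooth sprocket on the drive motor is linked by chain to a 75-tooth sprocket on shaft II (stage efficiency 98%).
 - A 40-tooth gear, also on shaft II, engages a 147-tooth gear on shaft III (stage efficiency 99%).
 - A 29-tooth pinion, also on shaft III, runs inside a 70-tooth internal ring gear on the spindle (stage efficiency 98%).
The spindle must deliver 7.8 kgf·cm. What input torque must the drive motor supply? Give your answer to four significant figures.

0.3453 kgf·cm

Overall ratio R = 2.6786 × 3.675 × 2.4138 = 23.761; overall efficiency η = 0.98 × 0.99 × 0.98 = 0.9508.
Input torque = output torque / (R × η) = 7.8 / (23.761 × 0.9508) = 0.34526 kgf·cm.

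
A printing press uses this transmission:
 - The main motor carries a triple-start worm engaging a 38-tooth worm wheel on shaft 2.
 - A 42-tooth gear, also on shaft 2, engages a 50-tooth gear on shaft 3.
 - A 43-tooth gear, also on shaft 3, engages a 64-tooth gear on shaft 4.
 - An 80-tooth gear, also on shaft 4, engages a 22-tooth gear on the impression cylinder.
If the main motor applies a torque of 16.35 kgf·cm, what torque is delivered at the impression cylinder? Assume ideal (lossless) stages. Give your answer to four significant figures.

After the worm (38/3): 16.35 × 12.667 = 207.1 kgf·cm
After the gear mesh (50/42): 207.1 × 1.1905 = 246.55 kgf·cm
After the gear mesh (64/43): 246.55 × 1.4884 = 366.95 kgf·cm
After the gear mesh (22/80): 366.95 × 0.275 = 100.91 kgf·cm

100.9 kgf·cm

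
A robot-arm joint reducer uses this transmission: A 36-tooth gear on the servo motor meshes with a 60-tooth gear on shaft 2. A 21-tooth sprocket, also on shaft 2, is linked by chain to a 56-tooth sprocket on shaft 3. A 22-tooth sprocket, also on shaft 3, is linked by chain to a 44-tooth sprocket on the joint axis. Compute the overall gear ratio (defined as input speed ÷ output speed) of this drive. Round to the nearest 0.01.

Each stage contributes driven/driver: gear mesh 60/36 = 1.6667, chain 56/21 = 2.6667, chain 44/22 = 2.
Overall: 1.6667 × 2.6667 × 2 = 8.8889.

8.89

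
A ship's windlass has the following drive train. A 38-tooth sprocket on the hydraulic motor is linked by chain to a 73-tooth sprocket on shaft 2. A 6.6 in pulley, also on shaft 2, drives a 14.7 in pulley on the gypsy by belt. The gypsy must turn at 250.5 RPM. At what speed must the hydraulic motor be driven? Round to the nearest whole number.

Overall ratio R = 1.9211 × 2.2273 = 4.2787.
Required input speed = output speed × R = 250.5 × 4.2787 = 1071.8 RPM.

1072 RPM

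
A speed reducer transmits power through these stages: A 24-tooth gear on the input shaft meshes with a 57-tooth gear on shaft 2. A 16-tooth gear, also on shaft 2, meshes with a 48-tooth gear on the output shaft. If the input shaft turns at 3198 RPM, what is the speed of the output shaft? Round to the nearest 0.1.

448.8 RPM

Gear mesh: ratio = 57/24 = 2.375, so shaft 2 turns at 3198 / 2.375 = 1346.5 RPM.
Gear mesh: ratio = 48/16 = 3, so the output shaft turns at 1346.5 / 3 = 448.84 RPM.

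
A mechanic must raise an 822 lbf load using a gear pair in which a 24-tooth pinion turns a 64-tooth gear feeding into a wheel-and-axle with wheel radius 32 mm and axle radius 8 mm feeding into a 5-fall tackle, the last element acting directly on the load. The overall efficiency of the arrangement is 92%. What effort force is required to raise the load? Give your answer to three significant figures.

16.8 lbf

Gear pair MA = 64/24 = 2.6667.
Wheel-and-axle MA = R/r = 32/8 = 4.
Block-and-tackle MA = number of supporting rope parts = 5.
Combined ideal MA = 2.6667 × 4 × 5 = 53.333.
Actual MA = 53.333 × 0.92 = 49.067.
Effort = load / actual MA = 822 / 49.067 = 16.753 lbf.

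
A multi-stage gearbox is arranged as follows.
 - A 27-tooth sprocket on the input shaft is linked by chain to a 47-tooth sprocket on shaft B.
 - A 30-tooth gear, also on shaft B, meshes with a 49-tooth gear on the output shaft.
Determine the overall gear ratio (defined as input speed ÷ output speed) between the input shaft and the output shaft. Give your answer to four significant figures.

2.843

Each stage contributes driven/driver: chain 47/27 = 1.7407, gear mesh 49/30 = 1.6333.
Overall: 1.7407 × 1.6333 = 2.8432.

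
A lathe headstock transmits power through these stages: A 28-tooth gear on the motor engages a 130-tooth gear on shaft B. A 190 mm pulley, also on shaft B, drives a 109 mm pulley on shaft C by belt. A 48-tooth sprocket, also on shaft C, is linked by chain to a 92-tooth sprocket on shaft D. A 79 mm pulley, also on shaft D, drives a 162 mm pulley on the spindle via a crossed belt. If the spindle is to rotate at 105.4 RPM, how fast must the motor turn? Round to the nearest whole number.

1103 RPM

Overall ratio R = 4.6429 × 0.57368 × 1.9167 × 2.0506 = 10.469.
Required input speed = output speed × R = 105.4 × 10.469 = 1103.4 RPM.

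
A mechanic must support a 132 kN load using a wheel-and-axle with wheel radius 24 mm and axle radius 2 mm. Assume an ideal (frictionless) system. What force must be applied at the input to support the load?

11 kN

Wheel-and-axle MA = R/r = 24/2 = 12.
Effort = load / MA = 132 / 12 = 11 kN.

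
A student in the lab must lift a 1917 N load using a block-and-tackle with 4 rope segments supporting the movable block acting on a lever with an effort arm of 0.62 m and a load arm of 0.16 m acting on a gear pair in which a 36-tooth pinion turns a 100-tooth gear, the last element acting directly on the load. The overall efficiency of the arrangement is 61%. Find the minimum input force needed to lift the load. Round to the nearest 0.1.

73.0 N

Block-and-tackle MA = number of supporting rope parts = 4.
Lever MA = effort arm / load arm = 0.62/0.16 = 3.875.
Gear pair MA = 100/36 = 2.7778.
Combined ideal MA = 4 × 3.875 × 2.7778 = 43.056.
Actual MA = 43.056 × 0.61 = 26.264.
Effort = load / actual MA = 1917 / 26.264 = 72.99 N.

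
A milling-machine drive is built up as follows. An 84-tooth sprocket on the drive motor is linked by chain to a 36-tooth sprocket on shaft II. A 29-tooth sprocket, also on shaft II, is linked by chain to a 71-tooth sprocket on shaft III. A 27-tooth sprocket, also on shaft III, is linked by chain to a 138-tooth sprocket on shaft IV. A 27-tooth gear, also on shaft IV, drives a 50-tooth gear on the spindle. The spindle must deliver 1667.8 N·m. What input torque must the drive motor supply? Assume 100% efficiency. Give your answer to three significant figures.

Overall ratio R = 0.42857 × 2.4483 × 5.1111 × 1.8519 = 9.9313.
Input torque = output torque / R = 1667.8 / 9.9313 = 167.93 N·m.

168 N·m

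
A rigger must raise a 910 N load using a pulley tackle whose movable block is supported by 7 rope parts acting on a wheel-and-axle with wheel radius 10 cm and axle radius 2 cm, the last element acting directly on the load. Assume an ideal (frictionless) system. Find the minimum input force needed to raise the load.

Block-and-tackle MA = number of supporting rope parts = 7.
Wheel-and-axle MA = R/r = 10/2 = 5.
Combined ideal MA = 7 × 5 = 35.
Effort = load / MA = 910 / 35 = 26 N.

26 N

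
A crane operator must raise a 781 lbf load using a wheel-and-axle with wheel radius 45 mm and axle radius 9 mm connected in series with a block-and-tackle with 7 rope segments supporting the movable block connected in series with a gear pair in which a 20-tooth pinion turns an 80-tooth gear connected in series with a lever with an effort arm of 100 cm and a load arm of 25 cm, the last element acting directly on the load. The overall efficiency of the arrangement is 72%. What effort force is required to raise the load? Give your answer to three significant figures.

Wheel-and-axle MA = R/r = 45/9 = 5.
Block-and-tackle MA = number of supporting rope parts = 7.
Gear pair MA = 80/20 = 4.
Lever MA = effort arm / load arm = 100/25 = 4.
Combined ideal MA = 5 × 7 × 4 × 4 = 560.
Actual MA = 560 × 0.72 = 403.2.
Effort = load / actual MA = 781 / 403.2 = 1.937 lbf.

1.94 lbf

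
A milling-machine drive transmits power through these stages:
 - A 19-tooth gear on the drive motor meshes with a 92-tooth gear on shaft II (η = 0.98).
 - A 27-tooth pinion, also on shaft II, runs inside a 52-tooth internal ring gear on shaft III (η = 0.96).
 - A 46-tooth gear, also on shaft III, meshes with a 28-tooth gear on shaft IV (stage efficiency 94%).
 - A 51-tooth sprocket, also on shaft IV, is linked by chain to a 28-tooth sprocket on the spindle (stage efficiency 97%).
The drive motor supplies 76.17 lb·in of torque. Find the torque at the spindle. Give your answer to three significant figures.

gear mesh 92/19 = 4.8421 → τ = 76.17·4.8421·0.98 = 361.45 lb·in
internal gear 52/27 = 1.9259 → τ = 361.45·1.9259·0.96 = 668.27 lb·in
gear mesh 28/46 = 0.6087 → τ = 668.27·0.6087·0.94 = 382.37 lb·in
chain 28/51 = 0.54902 → τ = 382.37·0.54902·0.97 = 203.63 lb·in

204 lb·in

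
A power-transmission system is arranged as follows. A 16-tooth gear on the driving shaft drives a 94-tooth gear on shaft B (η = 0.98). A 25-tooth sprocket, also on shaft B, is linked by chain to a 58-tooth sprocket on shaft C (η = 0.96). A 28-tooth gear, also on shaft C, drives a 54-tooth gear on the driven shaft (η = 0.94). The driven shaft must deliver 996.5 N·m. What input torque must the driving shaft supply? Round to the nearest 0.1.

42.9 N·m

Overall ratio R = 5.875 × 2.32 × 1.9286 = 26.286; overall efficiency η = 0.98 × 0.96 × 0.94 = 0.8844.
Input torque = output torque / (R × η) = 996.5 / (26.286 × 0.8844) = 42.867 N·m.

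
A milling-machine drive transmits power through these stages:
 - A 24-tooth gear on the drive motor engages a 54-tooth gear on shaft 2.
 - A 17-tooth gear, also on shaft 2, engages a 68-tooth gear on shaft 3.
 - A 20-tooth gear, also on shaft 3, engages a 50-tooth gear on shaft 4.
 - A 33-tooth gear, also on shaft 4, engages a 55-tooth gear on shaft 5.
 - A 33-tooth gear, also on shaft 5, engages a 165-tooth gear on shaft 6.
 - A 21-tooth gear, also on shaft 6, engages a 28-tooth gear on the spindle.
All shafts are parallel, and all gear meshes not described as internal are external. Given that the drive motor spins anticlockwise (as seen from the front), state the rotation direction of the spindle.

anticlockwise

the drive motor → shaft 2: external mesh, 1 reversal → CW.
shaft 2 → shaft 3: external mesh, 1 reversal → CCW.
shaft 3 → shaft 4: external mesh, 1 reversal → CW.
shaft 4 → shaft 5: external mesh, 1 reversal → CCW.
shaft 5 → shaft 6: external mesh, 1 reversal → CW.
shaft 6 → the spindle: external mesh, 1 reversal → CCW.
6 reversals in total — an even number — so the spindle turns the same way as the drive motor.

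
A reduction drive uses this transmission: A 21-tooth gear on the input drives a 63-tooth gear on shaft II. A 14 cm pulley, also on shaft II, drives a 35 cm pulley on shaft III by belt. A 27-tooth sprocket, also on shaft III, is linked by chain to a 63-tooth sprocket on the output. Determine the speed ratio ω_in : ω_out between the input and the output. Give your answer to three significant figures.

17.5

Each stage contributes driven/driver: gear mesh 63/21 = 3, belt 35/14 = 2.5, chain 63/27 = 2.3333.
Overall: 3 × 2.5 × 2.3333 = 17.5.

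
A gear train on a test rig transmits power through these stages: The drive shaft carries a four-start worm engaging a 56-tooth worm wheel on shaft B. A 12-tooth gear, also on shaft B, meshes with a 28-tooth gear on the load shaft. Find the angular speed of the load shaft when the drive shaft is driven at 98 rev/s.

3 rev/s

Worm: ratio = 56/4 = 14, so shaft B turns at 98 / 14 = 7 rev/s.
Gear mesh: ratio = 28/12 = 2.3333, so the load shaft turns at 7 / 2.3333 = 3 rev/s.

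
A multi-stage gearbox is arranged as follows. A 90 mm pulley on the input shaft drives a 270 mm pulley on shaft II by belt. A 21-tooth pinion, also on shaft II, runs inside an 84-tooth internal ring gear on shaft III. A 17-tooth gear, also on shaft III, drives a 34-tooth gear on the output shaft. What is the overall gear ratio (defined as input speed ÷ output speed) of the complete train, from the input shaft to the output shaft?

24

Each stage contributes driven/driver: belt 270/90 = 3, internal gear 84/21 = 4, gear mesh 34/17 = 2.
Overall: 3 × 4 × 2 = 24.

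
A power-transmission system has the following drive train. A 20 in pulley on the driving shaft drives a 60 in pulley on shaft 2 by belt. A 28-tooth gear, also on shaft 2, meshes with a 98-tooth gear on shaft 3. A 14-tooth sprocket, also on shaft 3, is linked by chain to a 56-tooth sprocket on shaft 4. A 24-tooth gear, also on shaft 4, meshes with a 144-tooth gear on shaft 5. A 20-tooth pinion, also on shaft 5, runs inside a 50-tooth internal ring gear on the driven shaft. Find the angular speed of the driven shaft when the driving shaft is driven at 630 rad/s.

belt 60/20 = 3 → 630/3 = 210 rad/s
gear mesh 98/28 = 3.5 → 210/3.5 = 60 rad/s
chain 56/14 = 4 → 60/4 = 15 rad/s
gear mesh 144/24 = 6 → 15/6 = 2.5 rad/s
internal gear 50/20 = 2.5 → 2.5/2.5 = 1 rad/s

1 rad/s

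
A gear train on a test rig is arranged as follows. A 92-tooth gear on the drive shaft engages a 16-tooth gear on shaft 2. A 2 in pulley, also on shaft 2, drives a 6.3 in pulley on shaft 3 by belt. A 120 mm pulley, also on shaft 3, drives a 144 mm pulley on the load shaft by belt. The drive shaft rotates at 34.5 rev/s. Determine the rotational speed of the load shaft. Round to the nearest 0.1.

gear mesh 16/92 = 0.17391 → 34.5/0.17391 = 198.38 rev/s
belt 6.3/2 = 3.15 → 198.38/3.15 = 62.976 rev/s
belt 144/120 = 1.2 → 62.976/1.2 = 52.48 rev/s

52.5 rev/s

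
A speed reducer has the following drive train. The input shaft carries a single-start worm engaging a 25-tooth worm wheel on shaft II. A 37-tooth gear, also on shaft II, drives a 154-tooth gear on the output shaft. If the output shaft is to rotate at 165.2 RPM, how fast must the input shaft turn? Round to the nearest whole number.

17190 RPM

Overall ratio R = 25 × 4.1622 = 104.05.
Required input speed = output speed × R = 165.2 × 104.05 = 17190 RPM.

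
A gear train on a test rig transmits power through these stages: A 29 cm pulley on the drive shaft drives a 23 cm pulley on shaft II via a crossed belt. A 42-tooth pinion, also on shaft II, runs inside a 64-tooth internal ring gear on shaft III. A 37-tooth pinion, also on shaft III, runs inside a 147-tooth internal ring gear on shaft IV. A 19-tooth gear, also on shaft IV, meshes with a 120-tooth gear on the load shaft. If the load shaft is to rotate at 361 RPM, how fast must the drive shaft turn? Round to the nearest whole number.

10947 RPM

Overall ratio R = 0.7931 × 1.5238 × 3.973 × 6.3158 = 30.325.
Required input speed = output speed × R = 361 × 30.325 = 10947 RPM.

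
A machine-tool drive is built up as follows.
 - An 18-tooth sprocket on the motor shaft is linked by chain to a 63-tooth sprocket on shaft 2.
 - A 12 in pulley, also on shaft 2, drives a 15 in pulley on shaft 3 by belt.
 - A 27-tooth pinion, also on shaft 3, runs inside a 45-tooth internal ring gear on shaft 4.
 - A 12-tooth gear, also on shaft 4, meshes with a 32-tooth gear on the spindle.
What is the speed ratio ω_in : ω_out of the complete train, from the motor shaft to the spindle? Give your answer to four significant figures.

Each stage contributes driven/driver: chain 63/18 = 3.5, belt 15/12 = 1.25, internal gear 45/27 = 1.6667, gear mesh 32/12 = 2.6667.
Overall: 3.5 × 1.25 × 1.6667 × 2.6667 = 19.444.

19.44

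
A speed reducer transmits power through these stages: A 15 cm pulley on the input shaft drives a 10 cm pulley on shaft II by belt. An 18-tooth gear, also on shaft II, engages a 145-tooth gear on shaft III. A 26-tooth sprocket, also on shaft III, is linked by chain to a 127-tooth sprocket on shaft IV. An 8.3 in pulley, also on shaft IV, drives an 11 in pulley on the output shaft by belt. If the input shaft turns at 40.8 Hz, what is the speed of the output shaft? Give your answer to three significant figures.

1.17 Hz

the input shaft → shaft II (belt, 10/15): 40.8 ÷ 0.66667 = 61.2 Hz
shaft II → shaft III (gear mesh, 145/18): 61.2 ÷ 8.0556 = 7.5972 Hz
shaft III → shaft IV (chain, 127/26): 7.5972 ÷ 4.8846 = 1.5553 Hz
shaft IV → the output shaft (belt, 11/8.3): 1.5553 ÷ 1.3253 = 1.1736 Hz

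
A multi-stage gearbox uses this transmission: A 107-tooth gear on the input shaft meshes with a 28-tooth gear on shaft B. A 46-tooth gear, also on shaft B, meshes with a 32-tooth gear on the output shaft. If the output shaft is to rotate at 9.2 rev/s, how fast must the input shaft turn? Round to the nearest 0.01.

Overall ratio R = 0.26168 × 0.69565 = 0.18204.
Required input speed = output speed × R = 9.2 × 0.18204 = 1.6748 rev/s.

1.67 rev/s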